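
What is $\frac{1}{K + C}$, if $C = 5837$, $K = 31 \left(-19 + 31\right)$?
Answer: $\frac{1}{6209} \approx 0.00016106$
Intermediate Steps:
$K = 372$ ($K = 31 \cdot 12 = 372$)
$\frac{1}{K + C} = \frac{1}{372 + 5837} = \frac{1}{6209}$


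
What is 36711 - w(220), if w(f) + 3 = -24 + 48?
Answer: 36690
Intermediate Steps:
w(f) = 21 (w(f) = -3 + (-24 + 48) = -3 + 24 = 21)
36711 - w(220) = 36711 - 1*21 = 36711 - 21 = 36690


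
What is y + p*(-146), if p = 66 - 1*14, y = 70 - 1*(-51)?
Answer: -7471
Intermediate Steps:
y = 121 (y = 70 + 51 = 121)
p = 52 (p = 66 - 14 = 52)
y + p*(-146) = 121 + 52*(-146) = 121 - 7592 = -7471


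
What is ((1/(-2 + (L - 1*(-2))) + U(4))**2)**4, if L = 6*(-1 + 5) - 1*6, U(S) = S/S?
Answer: 16983563041/11019960576 ≈ 1.5412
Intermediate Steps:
U(S) = 1
L = 18 (L = 6*4 - 6 = 24 - 6 = 18)
((1/(-2 + (L - 1*(-2))) + U(4))**2)**4 = ((1/(-2 + (18 - 1*(-2))) + 1)**2)**4 = ((1/(-2 + (18 + 2)) + 1)**2)**4 = ((1/(-2 + 20) + 1)**2)**4 = ((1/18 + 1)**2)**4 = ((19/18)**2)**4 = (361/324)**4 = 16983563041/11019960576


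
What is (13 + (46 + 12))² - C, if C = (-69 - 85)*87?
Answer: 18439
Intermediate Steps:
C = -13398 (C = -154*87 = -13398)
(13 + (46 + 12))² - C = (13 + (46 + 12))² - 1*(-13398) = (13 + 58)² + 13398 = 71² + 13398 = 5041 + 13398 = 18439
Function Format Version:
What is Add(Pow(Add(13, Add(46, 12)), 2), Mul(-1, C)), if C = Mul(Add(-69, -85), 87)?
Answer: 18439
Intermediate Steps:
C = -13398 (C = Mul(-154, 87) = -13398)
Add(Pow(Add(13, Add(46, 12)), 2), Mul(-1, C)) = Add(Pow(Add(13, Add(46, 12)), 2), Mul(-1, -13398)) = Add(Pow(Add(13, 58), 2), 13398) = Add(Pow(71, 2), 13398) = Add(5041, 13398) = 18439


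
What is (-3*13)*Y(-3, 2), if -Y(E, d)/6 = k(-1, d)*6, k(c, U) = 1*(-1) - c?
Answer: 0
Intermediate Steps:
k(c, U) = -1 - c
Y(E, d) = 0 (Y(E, d) = -6*(-1 - 1*(-1))*6 = -6*(-1 + 1)*6 = -0*6 = -6*0 = 0)
(-3*13)*Y(-3, 2) = -3*13*0 = -39*0 = 0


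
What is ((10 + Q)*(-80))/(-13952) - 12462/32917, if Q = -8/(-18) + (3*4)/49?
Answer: -2008216667/6329149092 ≈ -0.31730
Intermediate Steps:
Q = 304/441 (Q = -8*(-1/18) + 12*(1/49) = 4/9 + 12/49 = 304/441 ≈ 0.68934)
((10 + Q)*(-80))/(-13952) - 12462/32917 = ((10 + 304/441)*(-80))/(-13952) - 12462/32917 = ((4714/441)*(-80))*(-1/13952) - 12462*1/32917 = -377120/441*(-1/13952) - 12462/32917 = 11785/192276 - 12462/32917 = -2008216667/6329149092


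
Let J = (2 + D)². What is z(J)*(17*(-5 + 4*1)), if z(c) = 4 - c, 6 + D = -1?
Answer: 357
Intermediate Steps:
D = -7 (D = -6 - 1 = -7)
J = 25 (J = (2 - 7)² = (-5)² = 25)
z(J)*(17*(-5 + 4*1)) = (4 - 1*25)*(17*(-5 + 4*1)) = (4 - 25)*(17*(-5 + 4)) = -357*(-1) = -21*(-17) = 357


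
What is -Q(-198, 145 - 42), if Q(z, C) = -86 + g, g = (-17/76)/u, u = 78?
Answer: 509825/5928 ≈ 86.003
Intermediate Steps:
g = -17/5928 (g = -17/76/78 = -17*1/76*(1/78) = -17/76*1/78 = -17/5928 ≈ -0.0028677)
Q(z, C) = -509825/5928 (Q(z, C) = -86 - 17/5928 = -509825/5928)
-Q(-198, 145 - 42) = -1*(-509825/5928) = 509825/5928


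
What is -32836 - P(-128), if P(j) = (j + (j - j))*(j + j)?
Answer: -65604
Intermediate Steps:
P(j) = 2*j² (P(j) = (j + 0)*(2*j) = j*(2*j) = 2*j²)
-32836 - P(-128) = -32836 - 2*(-128)² = -32836 - 2*16384 = -32836 - 1*32768 = -32836 - 32768 = -65604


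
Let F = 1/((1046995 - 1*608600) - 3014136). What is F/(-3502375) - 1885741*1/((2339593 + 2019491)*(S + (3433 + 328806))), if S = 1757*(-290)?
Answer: 17011668008081428819/6971829583976953822759500 ≈ 2.4401e-6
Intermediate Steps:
F = -1/2575741 (F = 1/((1046995 - 608600) - 3014136) = 1/(438395 - 3014136) = 1/(-2575741) = -1/2575741 ≈ -3.8824e-7)
S = -509530
F/(-3502375) - 1885741*1/((2339593 + 2019491)*(S + (3433 + 328806))) = -1/2575741/(-3502375) - 1885741*1/((-509530 + (3433 + 328806))*(2339593 + 2019491)) = -1/2575741*(-1/3502375) - 1885741*1/(4359084*(-509530 + 332239)) = 1/9021210884875 - 1885741/(4359084*(-177291)) = 1/9021210884875 - 1885741/(-772826361444) = 1/9021210884875 - 1885741*(-1/772826361444) = 1/9021210884875 + 1885741/772826361444 = 17011668008081428819/6971829583976953822759500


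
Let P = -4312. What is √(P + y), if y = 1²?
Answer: 3*I*√479 ≈ 65.658*I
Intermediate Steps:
y = 1
√(P + y) = √(-4312 + 1) = √(-4311) = 3*I*√479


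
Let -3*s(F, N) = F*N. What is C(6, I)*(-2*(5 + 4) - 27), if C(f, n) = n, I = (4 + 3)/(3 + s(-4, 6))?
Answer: -315/11 ≈ -28.636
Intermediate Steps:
s(F, N) = -F*N/3
I = 7/11 (I = (4 + 3)/(3 - ⅓*(-4)*6) = 7/(3 + 8) = 7/11 ≈ 0.63636)
C(6, I)*(-2*(5 + 4) - 27) = 7*(-2*(5 + 4) - 27)/11 = 7*(-2*9 - 27)/11 = 7*(-18 - 27)/11 = (7/11)*(-45) = -315/11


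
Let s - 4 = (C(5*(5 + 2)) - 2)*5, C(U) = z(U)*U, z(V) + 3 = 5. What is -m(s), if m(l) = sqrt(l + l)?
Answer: -4*sqrt(43) ≈ -26.230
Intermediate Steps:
z(V) = 2 (z(V) = -3 + 5 = 2)
C(U) = 2*U
s = 344 (s = 4 + (2*(5*(5 + 2)) - 2)*5 = 4 + (2*(5*7) - 2)*5 = 4 + (2*35 - 2)*5 = 4 + (70 - 2)*5 = 4 + 68*5 = 4 + 340 = 344)
m(l) = sqrt(2)*sqrt(l) (m(l) = sqrt(2*l) = sqrt(2)*sqrt(l))
-m(s) = -sqrt(2)*sqrt(344) = -sqrt(2)*2*sqrt(86) = -4*sqrt(43)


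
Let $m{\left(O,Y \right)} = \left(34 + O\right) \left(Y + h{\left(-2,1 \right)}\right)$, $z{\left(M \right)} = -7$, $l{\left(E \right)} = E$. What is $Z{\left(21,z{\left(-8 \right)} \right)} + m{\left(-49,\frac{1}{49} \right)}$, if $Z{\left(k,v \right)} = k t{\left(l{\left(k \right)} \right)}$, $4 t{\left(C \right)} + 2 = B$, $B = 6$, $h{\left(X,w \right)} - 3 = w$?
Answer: $- \frac{1926}{49} \approx -39.306$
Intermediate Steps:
$h{\left(X,w \right)} = 3 + w$
$m{\left(O,Y \right)} = \left(4 + Y\right) \left(34 + O\right)$ ($m{\left(O,Y \right)} = \left(34 + O\right) \left(Y + \left(3 + 1\right)\right) = \left(34 + O\right) \left(Y + 4\right) = \left(34 + O\right) \left(4 + Y\right) = \left(4 + Y\right) \left(34 + O\right)$)
$t{\left(C \right)} = 1$ ($t{\left(C \right)} = - \frac{1}{2} + \frac{1}{4} \cdot 6 = - \frac{1}{2} + \frac{3}{2} = 1$)
$Z{\left(k,v \right)} = k$ ($Z{\left(k,v \right)} = k 1 = k$)
$Z{\left(21,z{\left(-8 \right)} \right)} + m{\left(-49,\frac{1}{49} \right)} = 21 + \left(136 + 4 \left(-49\right) + \frac{34}{49} - \frac{49}{49}\right) = 21 + \left(136 - 196 + 34 \cdot \frac{1}{49} - 1\right) = 21 + \left(136 - 196 + \frac{34}{49} - 1\right) = 21 - \frac{2955}{49} = - \frac{1926}{49}$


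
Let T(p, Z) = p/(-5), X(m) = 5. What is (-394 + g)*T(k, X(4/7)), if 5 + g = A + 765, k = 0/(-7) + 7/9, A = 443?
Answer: -5663/45 ≈ -125.84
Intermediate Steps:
k = 7/9 (k = 0*(-1/7) + 7*(1/9) = 0 + 7/9 = 7/9 ≈ 0.77778)
T(p, Z) = -p/5 (T(p, Z) = p*(-1/5) = -p/5)
g = 1203 (g = -5 + (443 + 765) = -5 + 1208 = 1203)
(-394 + g)*T(k, X(4/7)) = (-394 + 1203)*(-1/5*7/9) = 809*(-7/45) = -5663/45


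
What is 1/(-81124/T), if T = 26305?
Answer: -26305/81124 ≈ -0.32426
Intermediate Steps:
1/(-81124/T) = 1/(-81124/26305) = -26305/81124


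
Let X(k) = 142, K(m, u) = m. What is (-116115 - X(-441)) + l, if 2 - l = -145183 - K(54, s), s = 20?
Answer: 28982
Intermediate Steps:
l = 145239 (l = 2 - (-145183 - 1*54) = 2 - (-145183 - 54) = 2 - 1*(-145237) = 2 + 145237 = 145239)
(-116115 - X(-441)) + l = (-116115 - 1*142) + 145239 = (-116115 - 142) + 145239 = -116257 + 145239 = 28982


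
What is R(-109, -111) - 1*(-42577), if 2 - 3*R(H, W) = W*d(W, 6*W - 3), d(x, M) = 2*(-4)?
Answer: 126845/3 ≈ 42282.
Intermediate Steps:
d(x, M) = -8
R(H, W) = 2/3 + 8*W/3 (R(H, W) = 2/3 - W*(-8)/3 = 2/3 - (-8)*W/3 = 2/3 + 8*W/3)
R(-109, -111) - 1*(-42577) = (2/3 + (8/3)*(-111)) - 1*(-42577) = (2/3 - 296) + 42577 = -886/3 + 42577 = 126845/3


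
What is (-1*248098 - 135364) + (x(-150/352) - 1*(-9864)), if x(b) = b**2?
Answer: -11572566023/30976 ≈ -3.7360e+5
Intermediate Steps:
(-1*248098 - 135364) + (x(-150/352) - 1*(-9864)) = (-1*248098 - 135364) + ((-150/352)**2 - 1*(-9864)) = (-248098 - 135364) + ((-150*1/352)**2 + 9864) = -383462 + ((-75/176)**2 + 9864) = -383462 + (5625/30976 + 9864) = -383462 + 305552889/30976 = -11572566023/30976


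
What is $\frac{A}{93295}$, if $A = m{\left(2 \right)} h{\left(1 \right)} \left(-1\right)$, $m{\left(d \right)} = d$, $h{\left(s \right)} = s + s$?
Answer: $- \frac{4}{93295} \approx -4.2875 \cdot 10^{-5}$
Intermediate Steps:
$h{\left(s \right)} = 2 s$
$A = -4$ ($A = 2 \cdot 2 \cdot 1 \left(-1\right) = 2 \cdot 2 \left(-1\right) = 4 \left(-1\right) = -4$)
$\frac{A}{93295} = - \frac{4}{93295}$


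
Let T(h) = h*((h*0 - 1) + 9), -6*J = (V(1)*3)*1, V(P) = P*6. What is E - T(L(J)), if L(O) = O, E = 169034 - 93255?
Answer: 75803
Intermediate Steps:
V(P) = 6*P
J = -3 (J = -(6*1)*3/6 = -6*3/6 = -3 ≈ -3.0000)
E = 75779
T(h) = 8*h (T(h) = h*((0 - 1) + 9) = h*(-1 + 9) = h*8 = 8*h)
E - T(L(J)) = 75779 - 8*(-3) = 75779 - 1*(-24) = 75779 + 24 = 75803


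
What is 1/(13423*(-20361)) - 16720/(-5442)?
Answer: 761611891453/247888272621 ≈ 3.0724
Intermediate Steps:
1/(13423*(-20361)) - 16720/(-5442) = (1/13423)*(-1/20361) - 16720*(-1/5442) = -1/273305703 + 8360/2721 = 761611891453/247888272621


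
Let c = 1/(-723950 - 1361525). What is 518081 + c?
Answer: 1080444973474/2085475 ≈ 5.1808e+5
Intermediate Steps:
c = -1/2085475 (c = 1/(-2085475) = -1/2085475 ≈ -4.7951e-7)
518081 + c = 518081 - 1/2085475 = 1080444973474/2085475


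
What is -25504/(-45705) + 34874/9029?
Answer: 1824191786/412670445 ≈ 4.4205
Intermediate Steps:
-25504/(-45705) + 34874/9029 = -25504*(-1/45705) + 34874*(1/9029) = 25504/45705 + 34874/9029 = 1824191786/412670445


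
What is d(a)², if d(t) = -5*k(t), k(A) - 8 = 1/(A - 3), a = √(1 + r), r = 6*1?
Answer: 1100 - 325*√7/2 ≈ 670.07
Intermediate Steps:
r = 6
a = √7 (a = √(1 + 6) = √7 ≈ 2.6458)
k(A) = 8 + 1/(-3 + A) (k(A) = 8 + 1/(A - 3) = 8 + 1/(-3 + A))
d(t) = -5*(-23 + 8*t)/(-3 + t)
d(a)² = (5*(23 - 8*√7)/(-3 + √7))² = 25*(23 - 8*√7)²/(-3 + √7)²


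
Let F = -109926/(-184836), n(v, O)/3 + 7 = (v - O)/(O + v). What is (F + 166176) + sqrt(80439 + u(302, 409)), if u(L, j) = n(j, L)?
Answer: 5119236177/30806 + sqrt(4517024001)/237 ≈ 1.6646e+5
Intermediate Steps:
n(v, O) = -21 + 3*(v - O)/(O + v) (n(v, O) = -21 + 3*((v - O)/(O + v)) = -21 + 3*(v - O)/(O + v))
u(L, j) = 6*(-4*L - 3*j)/(L + j)
F = 18321/30806 (F = -109926*(-1/184836) = 18321/30806 ≈ 0.59472)
(F + 166176) + sqrt(80439 + u(302, 409)) = (18321/30806 + 166176) + sqrt(80439 + 6*(-4*302 - 3*409)/(302 + 409)) = 5119236177/30806 + sqrt(80439 + 6*(-1208 - 1227)/711) = 5119236177/30806 + sqrt(80439 + 6*(1/711)*(-2435)) = 5119236177/30806 + sqrt(80439 - 4870/237) = 5119236177/30806 + sqrt(19059173/237) = 5119236177/30806 + sqrt(4517024001)/237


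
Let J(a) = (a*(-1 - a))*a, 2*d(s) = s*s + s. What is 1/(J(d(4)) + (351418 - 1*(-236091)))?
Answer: 1/586409 ≈ 1.7053e-6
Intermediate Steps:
d(s) = s/2 + s²/2 (d(s) = (s*s + s)/2 = (s² + s)/2 = (s + s²)/2 = s/2 + s²/2)
J(a) = a²*(-1 - a)
1/(J(d(4)) + (351418 - 1*(-236091))) = 1/(((½)*4*(1 + 4))²*(-1 - 4*(1 + 4)/2) + (351418 - 1*(-236091))) = 1/(((½)*4*5)²*(-1 - 4*5/2) + (351418 + 236091)) = 1/(10²*(-1 - 1*10) + 587509) = 1/(100*(-1 - 10) + 587509) = 1/(100*(-11) + 587509) = 1/(-1100 + 587509) = 1/586409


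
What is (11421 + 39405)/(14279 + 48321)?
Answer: 25413/31300 ≈ 0.81192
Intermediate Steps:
(11421 + 39405)/(14279 + 48321) = 50826/62600 = 50826*(1/62600) = 25413/31300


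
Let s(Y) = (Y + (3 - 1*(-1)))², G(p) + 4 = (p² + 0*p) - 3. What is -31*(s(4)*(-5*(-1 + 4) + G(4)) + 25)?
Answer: 11129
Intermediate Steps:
G(p) = -7 + p² (G(p) = -4 + ((p² + 0*p) - 3) = -4 + ((p² + 0) - 3) = -4 + (p² - 3) = -4 + (-3 + p²) = -7 + p²)
s(Y) = (4 + Y)² (s(Y) = (Y + (3 + 1))² = (Y + 4)² = (4 + Y)²)
-31*(s(4)*(-5*(-1 + 4) + G(4)) + 25) = -31*((4 + 4)²*(-5*(-1 + 4) + (-7 + 4²)) + 25) = -31*(8²*(-5*3 + (-7 + 16)) + 25) = -31*(64*(-15 + 9) + 25) = -31*(64*(-6) + 25) = -31*(-384 + 25) = -31*(-359) = 11129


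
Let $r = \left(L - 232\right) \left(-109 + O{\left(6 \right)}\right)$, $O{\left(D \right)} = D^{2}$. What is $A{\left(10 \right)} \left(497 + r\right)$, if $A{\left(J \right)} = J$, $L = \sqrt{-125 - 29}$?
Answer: $174330 - 730 i \sqrt{154} \approx 1.7433 \cdot 10^{5} - 9059.1 i$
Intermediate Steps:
$L = i \sqrt{154}$ ($L = \sqrt{-154} = i \sqrt{154} \approx 12.41 i$)
$r = 16936 - 73 i \sqrt{154}$ ($r = \left(i \sqrt{154} - 232\right) \left(-109 + 6^{2}\right) = \left(-232 + i \sqrt{154}\right) \left(-109 + 36\right) = \left(-232 + i \sqrt{154}\right) \left(-73\right) = 16936 - 73 i \sqrt{154} \approx 16936.0 - 905.91 i$)
$A{\left(10 \right)} \left(497 + r\right) = 10 \left(497 + \left(16936 - 73 i \sqrt{154}\right)\right) = 10 \left(17433 - 73 i \sqrt{154}\right) = 174330 - 730 i \sqrt{154}$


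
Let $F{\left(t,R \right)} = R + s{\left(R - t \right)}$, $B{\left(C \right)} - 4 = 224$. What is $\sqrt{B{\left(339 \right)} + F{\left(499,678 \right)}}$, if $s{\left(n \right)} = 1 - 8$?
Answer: $\sqrt{899} \approx 29.983$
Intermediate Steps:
$s{\left(n \right)} = -7$
$B{\left(C \right)} = 228$ ($B{\left(C \right)} = 4 + 224 = 228$)
$F{\left(t,R \right)} = -7 + R$ ($F{\left(t,R \right)} = R - 7 = -7 + R$)
$\sqrt{B{\left(339 \right)} + F{\left(499,678 \right)}} = \sqrt{228 + \left(-7 + 678\right)} = \sqrt{228 + 671} = \sqrt{899}$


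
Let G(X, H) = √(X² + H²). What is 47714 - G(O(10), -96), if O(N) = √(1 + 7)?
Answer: 47714 - 2*√2306 ≈ 47618.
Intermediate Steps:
O(N) = 2*√2 (O(N) = √8 = 2*√2)
G(X, H) = √(H² + X²)
47714 - G(O(10), -96) = 47714 - √((-96)² + (2*√2)²) = 47714 - √(9216 + 8) = 47714 - √9224 = 47714 - 2*√2306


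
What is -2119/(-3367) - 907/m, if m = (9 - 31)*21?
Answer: 6331/2442 ≈ 2.5925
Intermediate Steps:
m = -462 (m = -22*21 = -462)
-2119/(-3367) - 907/m = -2119/(-3367) - 907/(-462) = -2119*(-1/3367) - 907*(-1/462) = 163/259 + 907/462 = 6331/2442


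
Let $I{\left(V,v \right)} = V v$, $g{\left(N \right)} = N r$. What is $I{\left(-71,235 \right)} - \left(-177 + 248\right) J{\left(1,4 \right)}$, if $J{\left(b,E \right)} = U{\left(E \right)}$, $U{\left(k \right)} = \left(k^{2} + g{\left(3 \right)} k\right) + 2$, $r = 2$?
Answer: $-19667$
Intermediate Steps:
$g{\left(N \right)} = 2 N$ ($g{\left(N \right)} = N 2 = 2 N$)
$U{\left(k \right)} = 2 + k^{2} + 6 k$ ($U{\left(k \right)} = \left(k^{2} + 2 \cdot 3 k\right) + 2 = \left(k^{2} + 6 k\right) + 2 = 2 + k^{2} + 6 k$)
$J{\left(b,E \right)} = 2 + E^{2} + 6 E$
$I{\left(-71,235 \right)} - \left(-177 + 248\right) J{\left(1,4 \right)} = \left(-71\right) 235 - \left(-177 + 248\right) \left(2 + 4^{2} + 6 \cdot 4\right) = -16685 - 71 \left(2 + 16 + 24\right) = -16685 - 71 \cdot 42 = -16685 - 2982 = -19667$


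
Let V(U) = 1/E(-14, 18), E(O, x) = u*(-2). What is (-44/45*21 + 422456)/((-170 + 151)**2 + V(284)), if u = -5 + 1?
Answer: 50692256/43335 ≈ 1169.8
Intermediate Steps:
u = -4
E(O, x) = 8 (E(O, x) = -4*(-2) = 8)
V(U) = 1/8
(-44/45*21 + 422456)/((-170 + 151)**2 + V(284)) = (-44/45*21 + 422456)/((-170 + 151)**2 + 1/8) = (-44*1/45*21 + 422456)/((-19)**2 + 1/8) = (-44/45*21 + 422456)/(361 + 1/8) = (-308/15 + 422456)/(2889/8) = (6336532/15)*(8/2889) = 50692256/43335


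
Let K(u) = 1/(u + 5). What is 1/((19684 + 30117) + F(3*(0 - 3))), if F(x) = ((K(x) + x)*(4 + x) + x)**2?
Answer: 16/819017 ≈ 1.9536e-5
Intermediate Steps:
K(u) = 1/(5 + u)
F(x) = (x + (4 + x)*(x + 1/(5 + x)))**2 (F(x) = ((1/(5 + x) + x)*(4 + x) + x)**2 = ((x + 1/(5 + x))*(4 + x) + x)**2 = ((4 + x)*(x + 1/(5 + x)) + x)**2 = (x + (4 + x)*(x + 1/(5 + x)))**2)
1/((19684 + 30117) + F(3*(0 - 3))) = 1/((19684 + 30117) + (4 + 3*(0 - 3) + (3*(0 - 3))*(5 + 3*(0 - 3))**2)**2/(5 + 3*(0 - 3))**2) = 1/(49801 + (4 + 3*(-3) + (3*(-3))*(5 + 3*(-3))**2)**2/(5 + 3*(-3))**2) = 1/(49801 + (4 - 9 - 9*(5 - 9)**2)**2/(5 - 9)**2) = 1/(49801 + (4 - 9 - 9*(-4)**2)**2/(-4)**2) = 1/(49801 + (4 - 9 - 9*16)**2/16) = 1/(49801 + (4 - 9 - 144)**2/16) = 1/(49801 + (1/16)*(-149)**2) = 1/(49801 + (1/16)*22201) = 1/(49801 + 22201/16) = 1/(819017/16) = 16/819017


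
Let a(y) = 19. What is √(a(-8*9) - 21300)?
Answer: I*√21281 ≈ 145.88*I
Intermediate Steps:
√(a(-8*9) - 21300) = √(19 - 21300) = √(-21281) = I*√21281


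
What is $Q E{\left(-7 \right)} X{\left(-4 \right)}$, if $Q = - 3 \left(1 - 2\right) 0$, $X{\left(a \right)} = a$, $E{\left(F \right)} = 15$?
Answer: $0$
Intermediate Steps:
$Q = 0$ ($Q = - 3 \left(1 - 2\right) 0 = \left(-3\right) \left(-1\right) 0 = 3 \cdot 0 = 0$)
$Q E{\left(-7 \right)} X{\left(-4 \right)} = 0 \cdot 15 \left(-4\right) = 0 \left(-4\right) = 0$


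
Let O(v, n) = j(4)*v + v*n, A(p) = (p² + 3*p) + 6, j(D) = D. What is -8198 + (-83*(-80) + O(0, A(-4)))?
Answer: -1558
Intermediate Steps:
A(p) = 6 + p² + 3*p
O(v, n) = 4*v + n*v (O(v, n) = 4*v + v*n = 4*v + n*v)
-8198 + (-83*(-80) + O(0, A(-4))) = -8198 + (-83*(-80) + 0*(4 + (6 + (-4)² + 3*(-4)))) = -8198 + (6640 + 0*(4 + (6 + 16 - 12))) = -8198 + (6640 + 0*(4 + 10)) = -8198 + (6640 + 0*14) = -8198 + (6640 + 0) = -8198 + 6640 = -1558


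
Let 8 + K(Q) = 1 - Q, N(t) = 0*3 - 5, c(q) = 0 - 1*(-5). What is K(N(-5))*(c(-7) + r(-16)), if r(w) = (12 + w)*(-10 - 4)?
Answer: -122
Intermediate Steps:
c(q) = 5 (c(q) = 0 + 5 = 5)
N(t) = -5 (N(t) = 0 - 5 = -5)
r(w) = -168 - 14*w (r(w) = (12 + w)*(-14) = -168 - 14*w)
K(Q) = -7 - Q (K(Q) = -8 + (1 - Q) = -7 - Q)
K(N(-5))*(c(-7) + r(-16)) = (-7 - 1*(-5))*(5 + (-168 - 14*(-16))) = (-7 + 5)*(5 + (-168 + 224)) = -2*(5 + 56) = -2*61 = -122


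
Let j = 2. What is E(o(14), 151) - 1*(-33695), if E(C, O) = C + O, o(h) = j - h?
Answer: 33834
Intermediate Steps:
o(h) = 2 - h
E(o(14), 151) - 1*(-33695) = ((2 - 1*14) + 151) - 1*(-33695) = ((2 - 14) + 151) + 33695 = (-12 + 151) + 33695 = 139 + 33695 = 33834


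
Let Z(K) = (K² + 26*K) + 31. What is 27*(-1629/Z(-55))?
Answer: -14661/542 ≈ -27.050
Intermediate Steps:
Z(K) = 31 + K² + 26*K
27*(-1629/Z(-55)) = 27*(-1629/(31 + (-55)² + 26*(-55))) = 27*(-1629/(31 + 3025 - 1430)) = 27*(-1629/1626) = 27*(-1629*1/1626) = 27*(-543/542) = -14661/542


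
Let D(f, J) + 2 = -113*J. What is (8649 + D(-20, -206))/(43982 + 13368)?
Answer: 1277/2294 ≈ 0.55667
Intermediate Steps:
D(f, J) = -2 - 113*J
(8649 + D(-20, -206))/(43982 + 13368) = (8649 + (-2 - 113*(-206)))/(43982 + 13368) = (8649 + (-2 + 23278))/57350 = (8649 + 23276)*(1/57350) = 31925*(1/57350) = 1277/2294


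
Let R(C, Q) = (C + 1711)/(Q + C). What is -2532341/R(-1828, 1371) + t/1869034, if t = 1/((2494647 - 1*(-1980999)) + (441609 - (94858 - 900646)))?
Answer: -4126305156830355144859/417165916068018 ≈ -9.8913e+6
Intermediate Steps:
R(C, Q) = (1711 + C)/(C + Q)
t = 1/5723043 (t = 1/((2494647 + 1980999) + (441609 - 1*(-805788))) = 1/(4475646 + (441609 + 805788)) = 1/(4475646 + 1247397) = 1/5723043 ≈ 1.7473e-7)
-2532341/R(-1828, 1371) + t/1869034 = -2532341*(-1828 + 1371)/(1711 - 1828) + (1/5723043)/1869034 = -2532341/(-117/(-457)) + (1/5723043)*(1/1869034) = -2532341/((-1/457*(-117))) + 1/10696561950462 = -2532341/117/457 + 1/10696561950462 = -2532341*457/117 + 1/10696561950462 = -1157279837/117 + 1/10696561950462 = -4126305156830355144859/417165916068018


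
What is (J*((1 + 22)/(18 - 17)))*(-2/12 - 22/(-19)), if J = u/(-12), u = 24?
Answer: -2599/57 ≈ -45.596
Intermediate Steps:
J = -2 (J = 24/(-12) = 24*(-1/12) = -2)
(J*((1 + 22)/(18 - 17)))*(-2/12 - 22/(-19)) = (-2*(1 + 22)/(18 - 17))*(-2/12 - 22/(-19)) = (-46/1)*(-2*1/12 - 22*(-1/19)) = (-46)*(-⅙ + 22/19) = -2*23*(113/114) = -46*113/114 = -2599/57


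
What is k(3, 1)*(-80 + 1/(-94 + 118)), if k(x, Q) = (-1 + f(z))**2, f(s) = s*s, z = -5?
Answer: -46056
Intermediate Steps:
f(s) = s**2
k(x, Q) = 576 (k(x, Q) = (-1 + (-5)**2)**2 = (-1 + 25)**2 = 24**2 = 576)
k(3, 1)*(-80 + 1/(-94 + 118)) = 576*(-80 + 1/(-94 + 118)) = 576*(-80 + 1/24) = 576*(-1919/24) = -46056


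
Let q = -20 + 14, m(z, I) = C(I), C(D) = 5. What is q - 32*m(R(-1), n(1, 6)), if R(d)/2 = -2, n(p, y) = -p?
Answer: -166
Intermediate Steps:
R(d) = -4 (R(d) = 2*(-2) = -4)
m(z, I) = 5
q = -6
q - 32*m(R(-1), n(1, 6)) = -6 - 32*5 = -6 - 160 = -166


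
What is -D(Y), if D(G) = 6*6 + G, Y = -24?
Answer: -12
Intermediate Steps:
D(G) = 36 + G
-D(Y) = -(36 - 24) = -1*12 = -12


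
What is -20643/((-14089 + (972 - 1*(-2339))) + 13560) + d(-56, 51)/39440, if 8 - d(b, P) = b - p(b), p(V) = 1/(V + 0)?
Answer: -22791493807/3072218240 ≈ -7.4186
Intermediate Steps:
p(V) = 1/V
d(b, P) = 8 + 1/b - b (d(b, P) = 8 - (b - 1/b) = 8 + (1/b - b) = 8 + 1/b - b)
-20643/((-14089 + (972 - 1*(-2339))) + 13560) + d(-56, 51)/39440 = -20643/((-14089 + (972 - 1*(-2339))) + 13560) + (8 + 1/(-56) - 1*(-56))/39440 = -20643/((-14089 + (972 + 2339)) + 13560) + (8 - 1/56 + 56)*(1/39440) = -20643/((-14089 + 3311) + 13560) + (3583/56)*(1/39440) = -20643/(-10778 + 13560) + 3583/2208640 = -20643/2782 + 3583/2208640 = -22791493807/3072218240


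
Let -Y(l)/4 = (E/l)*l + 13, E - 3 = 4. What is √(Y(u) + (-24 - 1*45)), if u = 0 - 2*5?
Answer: I*√149 ≈ 12.207*I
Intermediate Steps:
E = 7 (E = 3 + 4 = 7)
u = -10 (u = 0 - 10 = -10)
Y(l) = -80 (Y(l) = -4*((7/l)*l + 13) = -4*(7 + 13) = -4*20 = -80)
√(Y(u) + (-24 - 1*45)) = √(-80 + (-24 - 1*45)) = √(-80 + (-24 - 45)) = √(-80 - 69) = √(-149) = I*√149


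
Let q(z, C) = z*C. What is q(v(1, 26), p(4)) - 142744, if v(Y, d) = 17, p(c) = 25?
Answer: -142319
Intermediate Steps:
q(z, C) = C*z
q(v(1, 26), p(4)) - 142744 = 25*17 - 142744 = 425 - 142744 = -142319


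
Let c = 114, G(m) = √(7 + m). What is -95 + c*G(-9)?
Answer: -95 + 114*I*√2 ≈ -95.0 + 161.22*I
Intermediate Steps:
-95 + c*G(-9) = -95 + 114*√(7 - 9) = -95 + 114*√(-2) = -95 + 114*(I*√2) = -95 + 114*I*√2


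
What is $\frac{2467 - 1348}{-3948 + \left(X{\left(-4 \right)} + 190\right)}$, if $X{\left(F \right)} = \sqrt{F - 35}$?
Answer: $- \frac{4205202}{14122603} - \frac{1119 i \sqrt{39}}{14122603} \approx -0.29776 - 0.00049482 i$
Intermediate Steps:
$X{\left(F \right)} = \sqrt{-35 + F}$
$\frac{2467 - 1348}{-3948 + \left(X{\left(-4 \right)} + 190\right)} = \frac{2467 - 1348}{-3948 + \left(\sqrt{-35 - 4} + 190\right)} = \frac{1119}{-3948 + \left(\sqrt{-39} + 190\right)} = \frac{1119}{-3948 + \left(i \sqrt{39} + 190\right)} = \frac{1119}{-3948 + \left(190 + i \sqrt{39}\right)} = \frac{1119}{-3758 + i \sqrt{39}}$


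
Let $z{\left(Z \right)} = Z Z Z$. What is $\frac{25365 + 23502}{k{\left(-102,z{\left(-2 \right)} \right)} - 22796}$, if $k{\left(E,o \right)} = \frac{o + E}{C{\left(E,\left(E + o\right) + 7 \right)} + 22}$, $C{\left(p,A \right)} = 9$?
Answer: $- \frac{1514877}{706786} \approx -2.1433$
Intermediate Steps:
$z{\left(Z \right)} = Z^{3}$ ($z{\left(Z \right)} = Z^{2} Z = Z^{3}$)
$k{\left(E,o \right)} = \frac{E}{31} + \frac{o}{31}$ ($k{\left(E,o \right)} = \frac{o + E}{9 + 22} = \frac{E + o}{31} = \left(E + o\right) \frac{1}{31} = \frac{E}{31} + \frac{o}{31}$)
$\frac{25365 + 23502}{k{\left(-102,z{\left(-2 \right)} \right)} - 22796} = \frac{25365 + 23502}{\left(\frac{1}{31} \left(-102\right) + \frac{\left(-2\right)^{3}}{31}\right) - 22796} = \frac{48867}{\left(- \frac{102}{31} + \frac{1}{31} \left(-8\right)\right) - 22796} = \frac{48867}{\left(- \frac{102}{31} - \frac{8}{31}\right) - 22796} = \frac{48867}{- \frac{110}{31} - 22796} = \frac{48867}{- \frac{706786}{31}} = 48867 \left(- \frac{31}{706786}\right) = - \frac{1514877}{706786}$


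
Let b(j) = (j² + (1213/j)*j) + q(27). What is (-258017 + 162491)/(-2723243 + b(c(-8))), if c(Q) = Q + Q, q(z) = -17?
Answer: 95526/2721791 ≈ 0.035097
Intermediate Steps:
c(Q) = 2*Q
b(j) = 1196 + j² (b(j) = (j² + (1213/j)*j) - 17 = (j² + 1213) - 17 = (1213 + j²) - 17 = 1196 + j²)
(-258017 + 162491)/(-2723243 + b(c(-8))) = (-258017 + 162491)/(-2723243 + (1196 + (2*(-8))²)) = -95526/(-2723243 + (1196 + (-16)²)) = -95526/(-2723243 + (1196 + 256)) = -95526/(-2723243 + 1452) = -95526/(-2721791) = -95526*(-1/2721791) = 95526/2721791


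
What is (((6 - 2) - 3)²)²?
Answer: 1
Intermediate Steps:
(((6 - 2) - 3)²)² = ((4 - 3)²)² = (1²)² = 1² = 1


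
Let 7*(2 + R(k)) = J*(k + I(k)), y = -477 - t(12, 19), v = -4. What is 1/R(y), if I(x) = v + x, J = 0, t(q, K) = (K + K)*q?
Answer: -½ ≈ -0.50000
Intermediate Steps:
t(q, K) = 2*K*q (t(q, K) = (2*K)*q = 2*K*q)
I(x) = -4 + x
y = -933 (y = -477 - 2*19*12 = -477 - 1*456 = -477 - 456 = -933)
R(k) = -2 (R(k) = -2 + (0*(k + (-4 + k)))/7 = -2 + (0*(-4 + 2*k))/7 = -2 + (⅐)*0 = -2 + 0 = -2)
1/R(y) = 1/(-2) = -½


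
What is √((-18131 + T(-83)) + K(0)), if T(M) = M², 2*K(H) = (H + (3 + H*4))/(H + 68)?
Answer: I*√51982906/68 ≈ 106.03*I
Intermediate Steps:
K(H) = (3 + 5*H)/(2*(68 + H)) (K(H) = ((H + (3 + H*4))/(H + 68))/2 = ((H + (3 + 4*H))/(68 + H))/2 = ((3 + 5*H)/(68 + H))/2 = (3 + 5*H)/(2*(68 + H)))
√((-18131 + T(-83)) + K(0)) = √((-18131 + (-83)²) + (3 + 5*0)/(2*(68 + 0))) = √((-18131 + 6889) + (½)*(3 + 0)/68) = √(-11242 + (½)*(1/68)*3) = √(-11242 + 3/136) = √(-1528909/136) = I*√51982906/68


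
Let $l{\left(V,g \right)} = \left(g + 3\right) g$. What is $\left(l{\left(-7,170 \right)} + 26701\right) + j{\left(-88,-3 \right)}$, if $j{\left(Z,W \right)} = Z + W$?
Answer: $56020$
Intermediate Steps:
$l{\left(V,g \right)} = g \left(3 + g\right)$ ($l{\left(V,g \right)} = \left(3 + g\right) g = g \left(3 + g\right)$)
$j{\left(Z,W \right)} = W + Z$
$\left(l{\left(-7,170 \right)} + 26701\right) + j{\left(-88,-3 \right)} = \left(170 \left(3 + 170\right) + 26701\right) - 91 = \left(170 \cdot 173 + 26701\right) - 91 = \left(29410 + 26701\right) - 91 = 56111 - 91 = 56020$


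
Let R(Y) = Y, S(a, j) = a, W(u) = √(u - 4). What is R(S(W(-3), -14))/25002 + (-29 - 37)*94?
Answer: -6204 + I*√7/25002 ≈ -6204.0 + 0.00010582*I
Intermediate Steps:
W(u) = √(-4 + u)
R(S(W(-3), -14))/25002 + (-29 - 37)*94 = √(-4 - 3)/25002 + (-29 - 37)*94 = √(-7)*(1/25002) - 66*94 = (I*√7)*(1/25002) - 6204 = I*√7/25002 - 6204 = -6204 + I*√7/25002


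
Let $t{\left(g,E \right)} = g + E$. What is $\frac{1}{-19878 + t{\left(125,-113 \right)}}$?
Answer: $- \frac{1}{19866} \approx -5.0337 \cdot 10^{-5}$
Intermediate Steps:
$t{\left(g,E \right)} = E + g$
$\frac{1}{-19878 + t{\left(125,-113 \right)}} = \frac{1}{-19878 + \left(-113 + 125\right)} = \frac{1}{-19878 + 12} = \frac{1}{-19866} = - \frac{1}{19866}$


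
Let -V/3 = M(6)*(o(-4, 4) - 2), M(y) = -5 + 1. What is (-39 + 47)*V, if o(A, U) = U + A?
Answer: -192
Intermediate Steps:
o(A, U) = A + U
M(y) = -4
V = -24 (V = -(-12)*((-4 + 4) - 2) = -(-12)*(0 - 2) = -(-12)*(-2) = -3*8 = -24)
(-39 + 47)*V = (-39 + 47)*(-24) = 8*(-24) = -192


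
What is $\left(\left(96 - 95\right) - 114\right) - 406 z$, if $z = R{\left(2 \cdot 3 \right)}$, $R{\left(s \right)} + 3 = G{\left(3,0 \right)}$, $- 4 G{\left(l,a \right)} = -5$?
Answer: $\frac{1195}{2} \approx 597.5$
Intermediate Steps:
$G{\left(l,a \right)} = \frac{5}{4}$ ($G{\left(l,a \right)} = \left(- \frac{1}{4}\right) \left(-5\right) = \frac{5}{4}$)
$R{\left(s \right)} = - \frac{7}{4}$ ($R{\left(s \right)} = -3 + \frac{5}{4} = - \frac{7}{4}$)
$z = - \frac{7}{4} \approx -1.75$
$\left(\left(96 - 95\right) - 114\right) - 406 z = \left(\left(96 - 95\right) - 114\right) - - \frac{1421}{2} = \left(1 - 114\right) + \frac{1421}{2} = -113 + \frac{1421}{2} = \frac{1195}{2}$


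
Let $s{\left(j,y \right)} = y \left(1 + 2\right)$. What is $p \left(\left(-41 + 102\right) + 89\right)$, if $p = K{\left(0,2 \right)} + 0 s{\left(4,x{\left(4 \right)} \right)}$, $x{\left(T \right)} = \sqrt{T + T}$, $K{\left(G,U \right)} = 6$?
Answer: $900$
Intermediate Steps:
$x{\left(T \right)} = \sqrt{2} \sqrt{T}$ ($x{\left(T \right)} = \sqrt{2 T} = \sqrt{2} \sqrt{T}$)
$s{\left(j,y \right)} = 3 y$ ($s{\left(j,y \right)} = y 3 = 3 y$)
$p = 6$ ($p = 6 + 0 \cdot 3 \sqrt{2} \sqrt{4} = 6 + 0 \cdot 3 \sqrt{2} \cdot 2 = 6 + 0 \cdot 3 \cdot 2 \sqrt{2} = 6 + 0 \cdot 6 \sqrt{2} = 6 + 0 = 6$)
$p \left(\left(-41 + 102\right) + 89\right) = 6 \left(\left(-41 + 102\right) + 89\right) = 6 \left(61 + 89\right) = 6 \cdot 150 = 900$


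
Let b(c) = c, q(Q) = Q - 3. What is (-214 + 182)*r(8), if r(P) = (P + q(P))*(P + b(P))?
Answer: -6656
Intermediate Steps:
q(Q) = -3 + Q
r(P) = 2*P*(-3 + 2*P) (r(P) = (P + (-3 + P))*(P + P) = (-3 + 2*P)*(2*P) = 2*P*(-3 + 2*P))
(-214 + 182)*r(8) = (-214 + 182)*(2*8*(-3 + 2*8)) = -64*8*(-3 + 16) = -64*8*13 = -32*208 = -6656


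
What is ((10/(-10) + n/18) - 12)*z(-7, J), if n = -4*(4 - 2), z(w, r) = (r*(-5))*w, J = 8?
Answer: -33880/9 ≈ -3764.4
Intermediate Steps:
z(w, r) = -5*r*w (z(w, r) = (-5*r)*w = -5*r*w)
n = -8 (n = -4*2 = -8)
((10/(-10) + n/18) - 12)*z(-7, J) = ((10/(-10) - 8/18) - 12)*(-5*8*(-7)) = ((10*(-1/10) - 8*1/18) - 12)*280 = ((-1 - 4/9) - 12)*280 = (-13/9 - 12)*280 = -121/9*280 = -33880/9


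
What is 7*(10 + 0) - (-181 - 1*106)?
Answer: 357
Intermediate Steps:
7*(10 + 0) - (-181 - 1*106) = 7*10 - (-181 - 106) = 70 - 1*(-287) = 70 + 287 = 357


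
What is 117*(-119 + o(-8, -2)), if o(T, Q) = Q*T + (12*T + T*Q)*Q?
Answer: 6669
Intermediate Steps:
o(T, Q) = Q*T + Q*(12*T + Q*T) (o(T, Q) = Q*T + (12*T + Q*T)*Q = Q*T + Q*(12*T + Q*T))
117*(-119 + o(-8, -2)) = 117*(-119 - 2*(-8)*(13 - 2)) = 117*(-119 - 2*(-8)*11) = 117*(-119 + 176) = 117*57 = 6669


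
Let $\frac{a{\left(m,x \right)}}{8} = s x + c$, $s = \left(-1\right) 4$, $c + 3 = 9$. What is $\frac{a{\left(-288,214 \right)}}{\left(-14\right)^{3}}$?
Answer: $\frac{850}{343} \approx 2.4781$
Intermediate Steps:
$c = 6$ ($c = -3 + 9 = 6$)
$s = -4$
$a{\left(m,x \right)} = 48 - 32 x$ ($a{\left(m,x \right)} = 8 \left(- 4 x + 6\right) = 8 \left(6 - 4 x\right) = 48 - 32 x$)
$\frac{a{\left(-288,214 \right)}}{\left(-14\right)^{3}} = \frac{48 - 6848}{\left(-14\right)^{3}} = \frac{48 - 6848}{-2744} = \left(-6800\right) \left(- \frac{1}{2744}\right) = \frac{850}{343}$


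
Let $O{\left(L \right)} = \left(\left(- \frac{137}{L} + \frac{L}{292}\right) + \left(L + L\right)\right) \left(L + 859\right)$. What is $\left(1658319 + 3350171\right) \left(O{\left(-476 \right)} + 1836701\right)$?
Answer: $\frac{128052427724345195}{17374} \approx 7.3703 \cdot 10^{12}$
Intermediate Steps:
$O{\left(L \right)} = \left(859 + L\right) \left(- \frac{137}{L} + \frac{585 L}{292}\right)$ ($O{\left(L \right)} = \left(\left(- \frac{137}{L} + L \frac{1}{292}\right) + 2 L\right) \left(859 + L\right) = \left(\left(- \frac{137}{L} + \frac{L}{292}\right) + 2 L\right) \left(859 + L\right) = \left(- \frac{137}{L} + \frac{585 L}{292}\right) \left(859 + L\right) = \left(859 + L\right) \left(- \frac{137}{L} + \frac{585 L}{292}\right)$)
$\left(1658319 + 3350171\right) \left(O{\left(-476 \right)} + 1836701\right) = \left(1658319 + 3350171\right) \left(\frac{-34363436 - 476 \left(-40004 + 585 \left(-476\right)^{2} + 502515 \left(-476\right)\right)}{292 \left(-476\right)} + 1836701\right) = 5008490 \left(\frac{1}{292} \left(- \frac{1}{476}\right) \left(-34363436 - 476 \left(-40004 + 585 \cdot 226576 - 239197140\right)\right) + 1836701\right) = 5008490 \left(\frac{1}{292} \left(- \frac{1}{476}\right) \left(-34363436 - 476 \left(-40004 + 132546960 - 239197140\right)\right) + 1836701\right) = 5008490 \left(\frac{1}{292} \left(- \frac{1}{476}\right) \left(-34363436 - -50784527584\right) + 1836701\right) = 5008490 \left(\frac{1}{292} \left(- \frac{1}{476}\right) \left(-34363436 + 50784527584\right) + 1836701\right) = 5008490 \left(\frac{1}{292} \left(- \frac{1}{476}\right) 50750164148 + 1836701\right) = 5008490 \left(- \frac{12687541037}{34748} + 1836701\right) = 5008490 \cdot \frac{51134145311}{34748} = \frac{128052427724345195}{17374}$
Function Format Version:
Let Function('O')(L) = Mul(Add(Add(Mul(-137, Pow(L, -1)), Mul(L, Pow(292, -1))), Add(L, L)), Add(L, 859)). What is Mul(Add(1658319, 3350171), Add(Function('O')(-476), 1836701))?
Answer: Rational(128052427724345195, 17374) ≈ 7.3703e+12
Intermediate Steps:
Function('O')(L) = Mul(Add(859, L), Add(Mul(-137, Pow(L, -1)), Mul(Rational(585, 292), L))) (Function('O')(L) = Mul(Add(Add(Mul(-137, Pow(L, -1)), Mul(L, Rational(1, 292))), Mul(2, L)), Add(859, L)) = Mul(Add(Add(Mul(-137, Pow(L, -1)), Mul(Rational(1, 292), L)), Mul(2, L)), Add(859, L)) = Mul(Add(Mul(-137, Pow(L, -1)), Mul(Rational(585, 292), L)), Add(859, L)) = Mul(Add(859, L), Add(Mul(-137, Pow(L, -1)), Mul(Rational(585, 292), L))))
Mul(Add(1658319, 3350171), Add(Function('O')(-476), 1836701)) = Mul(Add(1658319, 3350171), Add(Mul(Rational(1, 292), Pow(-476, -1), Add(-34363436, Mul(-476, Add(-40004, Mul(585, Pow(-476, 2)), Mul(502515, -476))))), 1836701)) = Mul(5008490, Add(Mul(Rational(1, 292), Rational(-1, 476), Add(-34363436, Mul(-476, Add(-40004, Mul(585, 226576), -239197140)))), 1836701)) = Mul(5008490, Add(Mul(Rational(1, 292), Rational(-1, 476), Add(-34363436, Mul(-476, Add(-40004, 132546960, -239197140)))), 1836701)) = Mul(5008490, Add(Mul(Rational(1, 292), Rational(-1, 476), Add(-34363436, Mul(-476, -106690184))), 1836701)) = Mul(5008490, Add(Mul(Rational(1, 292), Rational(-1, 476), Add(-34363436, 50784527584)), 1836701)) = Mul(5008490, Add(Mul(Rational(1, 292), Rational(-1, 476), 50750164148), 1836701)) = Mul(5008490, Add(Rational(-12687541037, 34748), 1836701)) = Mul(5008490, Rational(51134145311, 34748)) = Rational(128052427724345195, 17374)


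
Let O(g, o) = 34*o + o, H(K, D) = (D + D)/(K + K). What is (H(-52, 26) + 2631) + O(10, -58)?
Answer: 1201/2 ≈ 600.50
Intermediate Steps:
H(K, D) = D/K (H(K, D) = (2*D)/((2*K)) = (2*D)*(1/(2*K)) = D/K)
O(g, o) = 35*o
(H(-52, 26) + 2631) + O(10, -58) = (26/(-52) + 2631) + 35*(-58) = (26*(-1/52) + 2631) - 2030 = (-½ + 2631) - 2030 = 5261/2 - 2030 = 1201/2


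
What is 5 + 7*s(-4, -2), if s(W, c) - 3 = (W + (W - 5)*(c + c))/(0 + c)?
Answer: -86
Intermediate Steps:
s(W, c) = 3 + (W + 2*c*(-5 + W))/c (s(W, c) = 3 + (W + (W - 5)*(c + c))/(0 + c) = 3 + (W + (-5 + W)*(2*c))/c = 3 + (W + 2*c*(-5 + W))/c)
5 + 7*s(-4, -2) = 5 + 7*(-7 + 2*(-4) - 4/(-2)) = 5 + 7*(-7 - 8 - 4*(-½)) = 5 + 7*(-7 - 8 + 2) = 5 + 7*(-13) = 5 - 91 = -86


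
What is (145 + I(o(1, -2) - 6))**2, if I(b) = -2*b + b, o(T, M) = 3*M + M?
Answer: 25281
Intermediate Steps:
o(T, M) = 4*M
I(b) = -b
(145 + I(o(1, -2) - 6))**2 = (145 - (4*(-2) - 6))**2 = (145 - (-8 - 6))**2 = (145 - 1*(-14))**2 = (145 + 14)**2 = 159**2 = 25281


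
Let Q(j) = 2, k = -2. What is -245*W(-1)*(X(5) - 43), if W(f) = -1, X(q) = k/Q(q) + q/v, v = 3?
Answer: -31115/3 ≈ -10372.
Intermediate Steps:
X(q) = -1 + q/3 (X(q) = -2/2 + q/3 = -2*½ + q*(⅓) = -1 + q/3)
-245*W(-1)*(X(5) - 43) = -(-245)*((-1 + (⅓)*5) - 43) = -(-245)*((-1 + 5/3) - 43) = -(-245)*(⅔ - 43) = -(-245)*(-127)/3 = -245*127/3 = -31115/3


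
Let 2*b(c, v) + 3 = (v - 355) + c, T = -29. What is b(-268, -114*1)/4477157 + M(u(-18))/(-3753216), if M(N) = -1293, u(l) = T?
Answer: 1466758027/5601245762304 ≈ 0.00026186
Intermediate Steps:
u(l) = -29
b(c, v) = -179 + c/2 + v/2 (b(c, v) = -3/2 + ((v - 355) + c)/2 = -3/2 + ((-355 + v) + c)/2 = -3/2 + (-355 + c + v)/2 = -3/2 + (-355/2 + c/2 + v/2) = -179 + c/2 + v/2)
b(-268, -114*1)/4477157 + M(u(-18))/(-3753216) = (-179 + (½)*(-268) + (-114*1)/2)/4477157 - 1293/(-3753216) = (-179 - 134 + (½)*(-114))*(1/4477157) - 1293*(-1/3753216) = (-179 - 134 - 57)*(1/4477157) + 431/1251072 = -370*1/4477157 + 431/1251072 = -370/4477157 + 431/1251072 = 1466758027/5601245762304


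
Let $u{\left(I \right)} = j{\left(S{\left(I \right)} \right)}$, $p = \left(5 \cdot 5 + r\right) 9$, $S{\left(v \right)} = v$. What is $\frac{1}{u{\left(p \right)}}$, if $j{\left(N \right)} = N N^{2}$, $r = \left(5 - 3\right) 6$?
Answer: $\frac{1}{36926037} \approx 2.7081 \cdot 10^{-8}$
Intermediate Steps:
$r = 12$ ($r = 2 \cdot 6 = 12$)
$p = 333$ ($p = \left(5 \cdot 5 + 12\right) 9 = \left(25 + 12\right) 9 = 37 \cdot 9 = 333$)
$j{\left(N \right)} = N^{3}$
$u{\left(I \right)} = I^{3}$
$\frac{1}{u{\left(p \right)}} = \frac{1}{333^{3}} = \frac{1}{36926037}$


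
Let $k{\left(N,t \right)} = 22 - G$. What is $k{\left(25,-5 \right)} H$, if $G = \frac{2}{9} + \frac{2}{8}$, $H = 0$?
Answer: $0$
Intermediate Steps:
$G = \frac{17}{36}$ ($G = 2 \cdot \frac{1}{9} + 2 \cdot \frac{1}{8} = \frac{2}{9} + \frac{1}{4} = \frac{17}{36} \approx 0.47222$)
$k{\left(N,t \right)} = \frac{775}{36}$ ($k{\left(N,t \right)} = 22 - \frac{17}{36} = \frac{775}{36}$)
$k{\left(25,-5 \right)} H = \frac{775}{36} \cdot 0 = 0$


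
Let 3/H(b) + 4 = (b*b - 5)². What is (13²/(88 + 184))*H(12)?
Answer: 169/1751408 ≈ 9.6494e-5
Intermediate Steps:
H(b) = 3/(-4 + (-5 + b²)²) (H(b) = 3/(-4 + (b*b - 5)²) = 3/(-4 + (b² - 5)²) = 3/(-4 + (-5 + b²)²))
(13²/(88 + 184))*H(12) = (13²/(88 + 184))*(3/(-4 + (-5 + 12²)²)) = (169/272)*(3/(-4 + (-5 + 144)²)) = ((1/272)*169)*(3/(-4 + 139²)) = 169*(3/(-4 + 19321))/272 = 169*(3/19317)/272 = 169*(3*(1/19317))/272 = (169/272)*(1/6439) = 169/1751408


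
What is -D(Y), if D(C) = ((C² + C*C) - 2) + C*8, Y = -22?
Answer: -790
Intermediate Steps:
D(C) = -2 + 2*C² + 8*C (D(C) = ((C² + C²) - 2) + 8*C = (2*C² - 2) + 8*C = (-2 + 2*C²) + 8*C = -2 + 2*C² + 8*C)
-D(Y) = -(-2 + 2*(-22)² + 8*(-22)) = -(-2 + 2*484 - 176) = -(-2 + 968 - 176) = -1*790 = -790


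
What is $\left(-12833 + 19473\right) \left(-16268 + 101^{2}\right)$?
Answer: $-40284880$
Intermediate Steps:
$\left(-12833 + 19473\right) \left(-16268 + 101^{2}\right) = 6640 \left(-16268 + 10201\right) = 6640 \left(-6067\right) = -40284880$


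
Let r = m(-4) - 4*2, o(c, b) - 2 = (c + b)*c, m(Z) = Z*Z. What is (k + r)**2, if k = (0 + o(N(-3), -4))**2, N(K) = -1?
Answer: 3249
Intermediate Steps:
m(Z) = Z**2
o(c, b) = 2 + c*(b + c) (o(c, b) = 2 + (c + b)*c = 2 + (b + c)*c = 2 + c*(b + c))
r = 8 (r = (-4)**2 - 4*2 = 16 - 8 = 8)
k = 49 (k = (0 + (2 + (-1)**2 - 4*(-1)))**2 = (0 + (2 + 1 + 4))**2 = (0 + 7)**2 = 7**2 = 49)
(k + r)**2 = (49 + 8)**2 = 57**2 = 3249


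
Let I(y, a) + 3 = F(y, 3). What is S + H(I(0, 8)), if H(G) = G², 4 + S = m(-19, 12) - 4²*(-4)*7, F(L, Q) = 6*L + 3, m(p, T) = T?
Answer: 456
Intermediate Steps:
F(L, Q) = 3 + 6*L
I(y, a) = 6*y (I(y, a) = -3 + (3 + 6*y) = 6*y)
S = 456 (S = -4 + (12 - 4²*(-4)*7) = -4 + (12 - 16*(-4)*7) = -4 + (12 - (-64)*7) = -4 + (12 - 1*(-448)) = -4 + (12 + 448) = -4 + 460 = 456)
S + H(I(0, 8)) = 456 + (6*0)² = 456 + 0² = 456 + 0 = 456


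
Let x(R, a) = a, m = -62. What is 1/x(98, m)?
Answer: -1/62 ≈ -0.016129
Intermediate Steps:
1/x(98, m) = 1/(-62) = -1/62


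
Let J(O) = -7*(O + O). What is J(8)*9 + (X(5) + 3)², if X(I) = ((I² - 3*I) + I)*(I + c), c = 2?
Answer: 10656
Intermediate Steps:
X(I) = (2 + I)*(I² - 2*I) (X(I) = ((I² - 3*I) + I)*(I + 2) = (I² - 2*I)*(2 + I) = (2 + I)*(I² - 2*I))
J(O) = -14*O
J(8)*9 + (X(5) + 3)² = -14*8*9 + (5*(-4 + 5²) + 3)² = -112*9 + (5*(-4 + 25) + 3)² = -1008 + (5*21 + 3)² = -1008 + (105 + 3)² = -1008 + 108² = -1008 + 11664 = 10656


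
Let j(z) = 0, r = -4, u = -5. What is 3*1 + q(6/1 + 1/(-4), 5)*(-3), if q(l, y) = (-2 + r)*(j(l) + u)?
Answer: -87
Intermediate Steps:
q(l, y) = 30 (q(l, y) = (-2 - 4)*(0 - 5) = -6*(-5) = 30)
3*1 + q(6/1 + 1/(-4), 5)*(-3) = 3*1 + 30*(-3) = 3 - 90 = -87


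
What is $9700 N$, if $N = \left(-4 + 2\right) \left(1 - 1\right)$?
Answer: $0$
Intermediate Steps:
$N = 0$ ($N = \left(-2\right) 0 = 0$)
$9700 N = 9700 \cdot 0 = 0$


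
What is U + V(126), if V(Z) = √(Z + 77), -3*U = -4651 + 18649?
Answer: -4666 + √203 ≈ -4651.8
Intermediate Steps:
U = -4666 (U = -(-4651 + 18649)/3 = -⅓*13998 = -4666)
V(Z) = √(77 + Z)
U + V(126) = -4666 + √(77 + 126) = -4666 + √203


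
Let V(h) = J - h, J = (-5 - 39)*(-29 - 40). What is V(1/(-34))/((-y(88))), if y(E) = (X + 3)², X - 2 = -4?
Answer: -103225/34 ≈ -3036.0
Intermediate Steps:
X = -2 (X = 2 - 4 = -2)
J = 3036 (J = -44*(-69) = 3036)
V(h) = 3036 - h
y(E) = 1 (y(E) = (-2 + 3)² = 1² = 1)
V(1/(-34))/((-y(88))) = (3036 - 1/(-34))/((-1*1)) = (3036 - 1*(-1/34))/(-1) = (3036 + 1/34)*(-1) = (103225/34)*(-1) = -103225/34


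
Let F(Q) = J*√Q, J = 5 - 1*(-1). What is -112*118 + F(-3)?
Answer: -13216 + 6*I*√3 ≈ -13216.0 + 10.392*I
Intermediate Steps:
J = 6 (J = 5 + 1 = 6)
F(Q) = 6*√Q
-112*118 + F(-3) = -112*118 + 6*√(-3) = -13216 + 6*(I*√3) = -13216 + 6*I*√3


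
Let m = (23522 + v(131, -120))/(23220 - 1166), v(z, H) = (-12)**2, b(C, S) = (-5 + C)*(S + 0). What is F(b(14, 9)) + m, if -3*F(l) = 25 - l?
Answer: 653011/33081 ≈ 19.740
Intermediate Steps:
b(C, S) = S*(-5 + C) (b(C, S) = (-5 + C)*S = S*(-5 + C))
v(z, H) = 144
m = 11833/11027 (m = (23522 + 144)/(23220 - 1166) = 23666/22054 = 23666*(1/22054) = 11833/11027 ≈ 1.0731)
F(l) = -25/3 + l/3 (F(l) = -(25 - l)/3 = -25/3 + l/3)
F(b(14, 9)) + m = (-25/3 + (9*(-5 + 14))/3) + 11833/11027 = (-25/3 + (9*9)/3) + 11833/11027 = (-25/3 + (1/3)*81) + 11833/11027 = (-25/3 + 27) + 11833/11027 = 56/3 + 11833/11027 = 653011/33081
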